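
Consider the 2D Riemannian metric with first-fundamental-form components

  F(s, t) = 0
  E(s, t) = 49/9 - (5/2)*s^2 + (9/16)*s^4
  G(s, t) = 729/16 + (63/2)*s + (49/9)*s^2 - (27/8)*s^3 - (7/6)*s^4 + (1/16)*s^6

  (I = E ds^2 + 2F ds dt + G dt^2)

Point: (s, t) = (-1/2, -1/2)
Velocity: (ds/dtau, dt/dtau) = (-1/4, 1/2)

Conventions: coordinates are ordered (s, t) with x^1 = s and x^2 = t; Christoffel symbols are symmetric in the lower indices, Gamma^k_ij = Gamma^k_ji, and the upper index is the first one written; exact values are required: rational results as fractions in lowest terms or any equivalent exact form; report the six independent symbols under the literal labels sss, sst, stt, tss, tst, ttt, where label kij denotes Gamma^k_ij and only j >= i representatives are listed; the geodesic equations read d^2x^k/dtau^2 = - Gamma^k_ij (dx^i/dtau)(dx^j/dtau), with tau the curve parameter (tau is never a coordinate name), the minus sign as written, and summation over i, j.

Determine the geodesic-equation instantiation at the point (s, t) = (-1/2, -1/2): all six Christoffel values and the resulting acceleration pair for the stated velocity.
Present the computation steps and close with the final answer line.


E = 11185/2304, F = 0, G = 290521/9216 at the point
E_s = 71/32, E_t = 0, F_s = 0, F_t = 0, G_s = 55517/2304, G_t = 0
EG - F^2 = 3249477385/21233664;  g^inv = (21233664/3249477385) * [[290521/9216, 0], [0, 11185/2304]]
first-kind symbols [ij,l] = (1/2)(d_i g_jl + d_j g_il - d_l g_ij): [ss,s] = E_s/2 = 71/64, [ss,t] = F_s - E_t/2 = 0, [st,s] = E_t/2 = 0, [st,t] = G_s/2 = 55517/4608, [tt,s] = F_t - G_s/2 = -55517/4608, [tt,t] = G_t/2 = 0
Gamma^s_ij = (G*[ij,s] - F*[ij,t])/(EG - F^2), Gamma^t_ij = (E*[ij,t] - F*[ij,s])/(EG - F^2)
Gamma_sss = 2556/11185, Gamma_sst = 0, Gamma_stt = -55517/22370, Gamma_tss = 0, Gamma_tst = 206/539, Gamma_ttt = 0
d^2s/dtau^2 = -(Gamma_sss*(-1/4)^2 + 2*Gamma_sst*(-1/4)*(1/2) + Gamma_stt*(1/2)^2) = 54239/89480
d^2t/dtau^2 = -(Gamma_tss*(-1/4)^2 + 2*Gamma_tst*(-1/4)*(1/2) + Gamma_ttt*(1/2)^2) = 103/1078

Answer: Gamma_sss = 2556/11185, Gamma_sst = 0, Gamma_stt = -55517/22370, Gamma_tss = 0, Gamma_tst = 206/539, Gamma_ttt = 0; accelerations (d^2s/dtau^2, d^2t/dtau^2) = (54239/89480, 103/1078)


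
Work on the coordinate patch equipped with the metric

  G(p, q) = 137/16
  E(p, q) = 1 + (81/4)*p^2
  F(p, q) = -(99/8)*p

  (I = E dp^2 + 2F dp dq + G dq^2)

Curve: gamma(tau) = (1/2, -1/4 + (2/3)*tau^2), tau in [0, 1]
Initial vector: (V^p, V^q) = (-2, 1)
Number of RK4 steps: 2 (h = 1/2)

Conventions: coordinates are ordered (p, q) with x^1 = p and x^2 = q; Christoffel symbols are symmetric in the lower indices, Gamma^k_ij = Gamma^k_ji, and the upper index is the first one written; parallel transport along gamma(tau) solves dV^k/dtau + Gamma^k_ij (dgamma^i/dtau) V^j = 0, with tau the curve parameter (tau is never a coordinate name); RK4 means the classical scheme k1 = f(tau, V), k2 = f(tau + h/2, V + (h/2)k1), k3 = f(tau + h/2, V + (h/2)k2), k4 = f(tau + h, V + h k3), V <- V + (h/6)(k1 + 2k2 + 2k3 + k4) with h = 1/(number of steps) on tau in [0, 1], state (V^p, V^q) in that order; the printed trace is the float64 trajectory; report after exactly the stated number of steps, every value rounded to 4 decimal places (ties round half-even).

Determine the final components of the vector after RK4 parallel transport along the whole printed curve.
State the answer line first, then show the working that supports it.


Answer: V^p = -2.0000, V^q = 1.0000

gamma'(tau) = (0, (4/3)*tau); f(tau, V)^k = -Gamma^k_ij(gamma(tau)) gamma'^i(tau) V^j; h = 1/2; intermediate values shown to 6 dp
curve data and Christoffel symbols at the stage parameters:
  tau = 0.000000: gamma = (0.500000, -0.250000), gamma' = (0.000000, 0.000000); Gamma_ppp = 0.743119, Gamma_ppq = 0.000000, Gamma_pqq = 0.000000, Gamma_qpp = -0.908257, Gamma_qpq = 0.000000, Gamma_qqq = 0.000000
  tau = 0.250000: gamma = (0.500000, -0.208333), gamma' = (0.000000, 0.333333); Gamma_ppp = 0.743119, Gamma_ppq = 0.000000, Gamma_pqq = 0.000000, Gamma_qpp = -0.908257, Gamma_qpq = 0.000000, Gamma_qqq = 0.000000
  tau = 0.500000: gamma = (0.500000, -0.083333), gamma' = (0.000000, 0.666667); Gamma_ppp = 0.743119, Gamma_ppq = 0.000000, Gamma_pqq = 0.000000, Gamma_qpp = -0.908257, Gamma_qpq = 0.000000, Gamma_qqq = 0.000000
  tau = 0.750000: gamma = (0.500000, 0.125000), gamma' = (0.000000, 1.000000); Gamma_ppp = 0.743119, Gamma_ppq = 0.000000, Gamma_pqq = 0.000000, Gamma_qpp = -0.908257, Gamma_qpq = 0.000000, Gamma_qqq = 0.000000
  tau = 1.000000: gamma = (0.500000, 0.416667), gamma' = (0.000000, 1.333333); Gamma_ppp = 0.743119, Gamma_ppq = 0.000000, Gamma_pqq = 0.000000, Gamma_qpp = -0.908257, Gamma_qpq = 0.000000, Gamma_qqq = 0.000000
step 0: V^p = -2.0000, V^q = 1.0000
step 1: k1 = (0.000000, 0.000000), k2 = (0.000000, 0.000000), k3 = (0.000000, 0.000000), k4 = (0.000000, 0.000000); V <- V + (h/6)(k1 + 2k2 + 2k3 + k4): V^p = -2.0000, V^q = 1.0000
step 2: k1 = (0.000000, 0.000000), k2 = (0.000000, 0.000000), k3 = (0.000000, 0.000000), k4 = (0.000000, 0.000000); V <- V + (h/6)(k1 + 2k2 + 2k3 + k4): V^p = -2.0000, V^q = 1.0000


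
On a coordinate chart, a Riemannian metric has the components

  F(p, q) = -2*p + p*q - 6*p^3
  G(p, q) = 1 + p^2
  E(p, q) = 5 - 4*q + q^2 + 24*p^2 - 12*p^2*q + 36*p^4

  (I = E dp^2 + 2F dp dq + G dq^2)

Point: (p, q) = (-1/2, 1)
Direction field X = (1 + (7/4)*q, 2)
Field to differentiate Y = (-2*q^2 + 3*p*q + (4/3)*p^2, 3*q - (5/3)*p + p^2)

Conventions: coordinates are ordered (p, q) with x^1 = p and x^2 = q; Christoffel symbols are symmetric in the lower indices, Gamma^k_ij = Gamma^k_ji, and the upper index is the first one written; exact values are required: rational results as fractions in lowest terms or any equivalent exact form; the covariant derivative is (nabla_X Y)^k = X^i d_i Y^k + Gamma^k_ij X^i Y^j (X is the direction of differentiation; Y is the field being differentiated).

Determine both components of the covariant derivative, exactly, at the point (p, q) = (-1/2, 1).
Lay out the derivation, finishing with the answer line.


E = 29/4, F = 5/4, G = 5/4 at the point
E_p = -30, E_q = -5, F_p = -11/2, F_q = -1/2, G_p = -1, G_q = 0
EG - F^2 = 15/2;  g^inv = (2/15) * [[5/4, -5/4], [-5/4, 29/4]]
first-kind symbols [ij,l] = (1/2)(d_i g_jl + d_j g_il - d_l g_ij): [pp,p] = E_p/2 = -15, [pp,q] = F_p - E_q/2 = -3, [pq,p] = E_q/2 = -5/2, [pq,q] = G_p/2 = -1/2, [qq,p] = F_q - G_p/2 = 0, [qq,q] = G_q/2 = 0
Gamma^p_ij = (G*[ij,p] - F*[ij,q])/(EG - F^2), Gamma^q_ij = (E*[ij,q] - F*[ij,p])/(EG - F^2)
Gamma_ppp = -2, Gamma_ppq = -1/3, Gamma_pqq = 0, Gamma_qpp = -2/5, Gamma_qpq = -1/15, Gamma_qqq = 0
X = (11/4, 2), Y = (-19/6, 49/12) at the point

Answer: (nabla_X Y)^p = 1349/144, (nabla_X Y)^q = 1313/720


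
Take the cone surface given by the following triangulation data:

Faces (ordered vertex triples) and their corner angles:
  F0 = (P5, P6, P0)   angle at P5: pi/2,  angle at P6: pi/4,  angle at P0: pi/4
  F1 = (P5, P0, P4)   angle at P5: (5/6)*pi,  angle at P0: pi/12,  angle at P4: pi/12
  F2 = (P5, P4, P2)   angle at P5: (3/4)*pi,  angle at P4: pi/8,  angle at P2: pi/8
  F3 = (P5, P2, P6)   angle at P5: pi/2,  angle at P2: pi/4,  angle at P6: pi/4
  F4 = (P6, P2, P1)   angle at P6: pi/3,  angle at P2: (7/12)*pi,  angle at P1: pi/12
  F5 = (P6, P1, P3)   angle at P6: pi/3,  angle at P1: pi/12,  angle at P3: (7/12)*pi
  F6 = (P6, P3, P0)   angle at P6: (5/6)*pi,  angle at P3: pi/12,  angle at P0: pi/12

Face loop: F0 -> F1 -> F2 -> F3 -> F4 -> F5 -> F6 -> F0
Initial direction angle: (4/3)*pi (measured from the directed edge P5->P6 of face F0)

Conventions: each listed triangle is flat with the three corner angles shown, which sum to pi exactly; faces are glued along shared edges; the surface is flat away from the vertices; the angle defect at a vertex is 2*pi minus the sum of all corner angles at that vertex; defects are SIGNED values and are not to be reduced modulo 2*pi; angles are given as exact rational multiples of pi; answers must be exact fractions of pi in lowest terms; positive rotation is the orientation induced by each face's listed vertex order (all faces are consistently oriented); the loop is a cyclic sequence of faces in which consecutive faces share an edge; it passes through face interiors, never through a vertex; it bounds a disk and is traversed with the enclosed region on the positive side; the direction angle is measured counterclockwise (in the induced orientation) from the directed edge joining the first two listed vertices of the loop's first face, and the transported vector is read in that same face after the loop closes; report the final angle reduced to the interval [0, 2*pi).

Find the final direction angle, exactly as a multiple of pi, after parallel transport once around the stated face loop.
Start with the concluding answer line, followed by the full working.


Answer: final direction angle = (3/4)*pi

enclosed vertex P5: corner angles sum to (31/12)*pi, defect = 2*pi - (31/12)*pi = (-7/12)*pi
enclosed vertex P6: corner angles sum to 2*pi, defect = 2*pi - 2*pi = 0
final direction = starting direction + enclosed defect total, reduced mod 2*pi (induced orientation)
final angle = (4/3)*pi - (7/12)*pi = (3/4)*pi (mod 2*pi)


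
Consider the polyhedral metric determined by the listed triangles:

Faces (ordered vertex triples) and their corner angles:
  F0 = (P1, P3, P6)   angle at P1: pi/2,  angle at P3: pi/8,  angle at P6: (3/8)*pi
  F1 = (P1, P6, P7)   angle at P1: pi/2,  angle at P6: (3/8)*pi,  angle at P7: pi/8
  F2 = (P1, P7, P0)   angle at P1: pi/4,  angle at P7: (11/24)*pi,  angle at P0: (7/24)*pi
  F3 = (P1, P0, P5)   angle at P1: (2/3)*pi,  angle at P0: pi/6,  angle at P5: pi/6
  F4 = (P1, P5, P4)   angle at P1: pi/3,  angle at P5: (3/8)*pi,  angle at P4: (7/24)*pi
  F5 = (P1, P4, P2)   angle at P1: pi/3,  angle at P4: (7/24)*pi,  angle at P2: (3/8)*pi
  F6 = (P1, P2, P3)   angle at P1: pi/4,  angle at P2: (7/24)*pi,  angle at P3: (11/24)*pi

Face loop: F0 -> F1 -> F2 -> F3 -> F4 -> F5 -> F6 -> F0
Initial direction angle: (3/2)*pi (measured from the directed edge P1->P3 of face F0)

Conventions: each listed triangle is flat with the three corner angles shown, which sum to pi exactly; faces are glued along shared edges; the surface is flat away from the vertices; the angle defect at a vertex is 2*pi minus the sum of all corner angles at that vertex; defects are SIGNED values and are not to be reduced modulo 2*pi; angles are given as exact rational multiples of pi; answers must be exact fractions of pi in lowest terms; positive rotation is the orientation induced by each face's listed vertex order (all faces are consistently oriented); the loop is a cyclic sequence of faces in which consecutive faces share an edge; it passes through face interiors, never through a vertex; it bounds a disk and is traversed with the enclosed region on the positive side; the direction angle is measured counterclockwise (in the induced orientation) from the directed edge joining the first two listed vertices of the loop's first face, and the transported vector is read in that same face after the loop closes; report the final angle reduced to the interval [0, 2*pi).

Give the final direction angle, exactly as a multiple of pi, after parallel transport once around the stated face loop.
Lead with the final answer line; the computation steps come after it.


Answer: final direction angle = (2/3)*pi

enclosed vertex P1: corner angles sum to (17/6)*pi, defect = 2*pi - (17/6)*pi = (-5/6)*pi
summing the enclosed defects onto the initial angle, mod 2*pi in the induced orientation:
final angle = (3/2)*pi - (5/6)*pi = (2/3)*pi (mod 2*pi)


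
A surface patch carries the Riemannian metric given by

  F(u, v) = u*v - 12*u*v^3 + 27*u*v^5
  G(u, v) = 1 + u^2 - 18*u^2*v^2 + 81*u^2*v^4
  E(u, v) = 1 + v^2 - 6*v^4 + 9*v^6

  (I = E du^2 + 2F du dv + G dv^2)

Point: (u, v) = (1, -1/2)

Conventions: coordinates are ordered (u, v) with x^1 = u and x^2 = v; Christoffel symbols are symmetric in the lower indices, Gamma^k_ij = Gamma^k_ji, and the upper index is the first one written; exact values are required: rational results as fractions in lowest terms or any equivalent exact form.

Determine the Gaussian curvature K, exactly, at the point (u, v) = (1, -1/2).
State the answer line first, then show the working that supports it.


Answer: K = -256/1089

E = 65/64, F = 5/32, G = 41/16, EG - F^2 = 165/64 at the point
E_u = 0, E_v = 5/16, F_u = 5/32, F_v = 7/16, G_u = 25/8, G_v = -45/2
E_vv = 7/8, F_uv = 7/16, G_uu = 25/8
Apply the Brioschi formula K = (det M1 - det M2)/(EG - F^2)^2 over the derivative matrices of E, F, G.
M1 = [[-E_vv/2 + F_uv - G_uu/2, E_u/2, F_u - E_v/2], [F_v - G_u/2, E, F], [G_v/2, F, G]] = [[-25/16, 0, 0], [-9/8, 65/64, 5/32], [-45/4, 5/32, 41/16]]; det M1 = -4125/1024
M2 = [[0, E_v/2, G_u/2], [E_v/2, E, F], [G_u/2, F, G]] = [[0, 5/32, 25/16], [5/32, 65/64, 5/32], [25/16, 5/32, 41/16]]; det M2 = -2525/1024
det M1 - det M2 = -25/16; K = -25/16 / (165/64)^2 = -256/1089


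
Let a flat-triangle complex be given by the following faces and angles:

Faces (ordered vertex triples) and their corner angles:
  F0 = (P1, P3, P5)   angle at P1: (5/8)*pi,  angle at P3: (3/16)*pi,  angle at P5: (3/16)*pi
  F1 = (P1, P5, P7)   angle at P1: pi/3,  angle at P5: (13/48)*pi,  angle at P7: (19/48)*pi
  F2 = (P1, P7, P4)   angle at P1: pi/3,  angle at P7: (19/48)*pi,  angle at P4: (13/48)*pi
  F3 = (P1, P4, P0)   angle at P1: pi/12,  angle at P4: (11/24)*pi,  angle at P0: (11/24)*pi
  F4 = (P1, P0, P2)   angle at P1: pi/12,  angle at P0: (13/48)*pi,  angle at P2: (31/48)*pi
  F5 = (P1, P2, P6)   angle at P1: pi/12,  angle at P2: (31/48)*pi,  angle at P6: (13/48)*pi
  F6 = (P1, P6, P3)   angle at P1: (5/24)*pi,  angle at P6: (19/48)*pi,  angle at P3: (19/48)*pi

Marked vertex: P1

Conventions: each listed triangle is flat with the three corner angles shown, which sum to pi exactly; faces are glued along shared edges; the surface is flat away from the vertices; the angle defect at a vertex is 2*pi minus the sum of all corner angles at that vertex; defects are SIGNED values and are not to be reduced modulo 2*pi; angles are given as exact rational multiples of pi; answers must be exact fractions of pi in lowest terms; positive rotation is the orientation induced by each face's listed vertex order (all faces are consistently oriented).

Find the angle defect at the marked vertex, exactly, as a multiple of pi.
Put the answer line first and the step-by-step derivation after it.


Answer: defect(P1) = pi/4

Sum of corner angles at P1: (7/4)*pi
defect = 2*pi - (7/4)*pi


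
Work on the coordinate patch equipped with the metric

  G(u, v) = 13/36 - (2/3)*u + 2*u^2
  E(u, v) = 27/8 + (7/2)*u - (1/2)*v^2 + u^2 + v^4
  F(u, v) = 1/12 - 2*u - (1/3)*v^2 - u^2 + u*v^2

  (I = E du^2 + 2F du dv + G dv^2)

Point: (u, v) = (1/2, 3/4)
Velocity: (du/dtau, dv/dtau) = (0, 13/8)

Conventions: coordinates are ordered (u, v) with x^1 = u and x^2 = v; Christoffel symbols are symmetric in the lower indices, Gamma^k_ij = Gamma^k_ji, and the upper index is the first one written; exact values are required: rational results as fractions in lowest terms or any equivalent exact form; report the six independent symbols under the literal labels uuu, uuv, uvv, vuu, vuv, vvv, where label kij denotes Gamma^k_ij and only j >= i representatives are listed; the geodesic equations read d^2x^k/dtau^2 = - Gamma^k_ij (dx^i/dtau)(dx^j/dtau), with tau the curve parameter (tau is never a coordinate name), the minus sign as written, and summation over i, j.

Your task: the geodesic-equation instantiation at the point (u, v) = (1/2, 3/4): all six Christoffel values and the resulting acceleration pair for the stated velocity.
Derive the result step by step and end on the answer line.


E = 1385/256, F = -103/96, G = 19/36 at the point
E_u = 9/2, E_v = 15/16, F_u = -39/16, F_v = 1/4, G_u = 4/3, G_v = 0
EG - F^2 = 7853/4608;  g^inv = (4608/7853) * [[19/36, 103/96], [103/96, 1385/256]]
first-kind symbols [ij,l] = (1/2)(d_i g_jl + d_j g_il - d_l g_ij): [uu,u] = E_u/2 = 9/4, [uu,v] = F_u - E_v/2 = -93/32, [uv,u] = E_v/2 = 15/32, [uv,v] = G_u/2 = 2/3, [vv,u] = F_v - G_u/2 = -5/12, [vv,v] = G_v/2 = 0
Gamma^u_ij = (G*[ij,u] - F*[ij,v])/(EG - F^2), Gamma^v_ij = (E*[ij,v] - F*[ij,u])/(EG - F^2)
Gamma_uuu = -17793/15706, Gamma_uuv = 4436/7853, Gamma_uvv = -3040/23559, Gamma_vuu = -981261/125648, Gamma_vuv = 37875/15706, Gamma_vvv = -2060/7853
d^2u/dtau^2 = -(Gamma_uuu*(0)^2 + 2*Gamma_uuv*(0)*(13/8) + Gamma_uvv*(13/8)^2) = 16055/47118
d^2v/dtau^2 = -(Gamma_vuu*(0)^2 + 2*Gamma_vuv*(0)*(13/8) + Gamma_vvv*(13/8)^2) = 87035/125648

Answer: Gamma_uuu = -17793/15706, Gamma_uuv = 4436/7853, Gamma_uvv = -3040/23559, Gamma_vuu = -981261/125648, Gamma_vuv = 37875/15706, Gamma_vvv = -2060/7853; accelerations (d^2u/dtau^2, d^2v/dtau^2) = (16055/47118, 87035/125648)


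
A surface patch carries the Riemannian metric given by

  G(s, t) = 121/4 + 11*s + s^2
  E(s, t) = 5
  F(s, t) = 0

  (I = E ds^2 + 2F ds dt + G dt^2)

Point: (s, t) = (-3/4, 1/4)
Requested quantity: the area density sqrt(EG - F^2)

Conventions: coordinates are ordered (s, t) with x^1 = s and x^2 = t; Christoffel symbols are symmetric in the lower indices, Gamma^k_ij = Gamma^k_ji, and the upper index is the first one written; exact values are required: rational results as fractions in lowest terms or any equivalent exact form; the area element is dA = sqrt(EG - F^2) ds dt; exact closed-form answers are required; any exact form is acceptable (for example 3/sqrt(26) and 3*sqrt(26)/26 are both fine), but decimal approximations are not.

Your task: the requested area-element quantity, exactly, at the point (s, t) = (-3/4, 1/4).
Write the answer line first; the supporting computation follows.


Answer: sqrt(EG - F^2) = 19*sqrt(5)/4

E = 5, F = 0, G = 361/16; EG - F^2 = 1805/16


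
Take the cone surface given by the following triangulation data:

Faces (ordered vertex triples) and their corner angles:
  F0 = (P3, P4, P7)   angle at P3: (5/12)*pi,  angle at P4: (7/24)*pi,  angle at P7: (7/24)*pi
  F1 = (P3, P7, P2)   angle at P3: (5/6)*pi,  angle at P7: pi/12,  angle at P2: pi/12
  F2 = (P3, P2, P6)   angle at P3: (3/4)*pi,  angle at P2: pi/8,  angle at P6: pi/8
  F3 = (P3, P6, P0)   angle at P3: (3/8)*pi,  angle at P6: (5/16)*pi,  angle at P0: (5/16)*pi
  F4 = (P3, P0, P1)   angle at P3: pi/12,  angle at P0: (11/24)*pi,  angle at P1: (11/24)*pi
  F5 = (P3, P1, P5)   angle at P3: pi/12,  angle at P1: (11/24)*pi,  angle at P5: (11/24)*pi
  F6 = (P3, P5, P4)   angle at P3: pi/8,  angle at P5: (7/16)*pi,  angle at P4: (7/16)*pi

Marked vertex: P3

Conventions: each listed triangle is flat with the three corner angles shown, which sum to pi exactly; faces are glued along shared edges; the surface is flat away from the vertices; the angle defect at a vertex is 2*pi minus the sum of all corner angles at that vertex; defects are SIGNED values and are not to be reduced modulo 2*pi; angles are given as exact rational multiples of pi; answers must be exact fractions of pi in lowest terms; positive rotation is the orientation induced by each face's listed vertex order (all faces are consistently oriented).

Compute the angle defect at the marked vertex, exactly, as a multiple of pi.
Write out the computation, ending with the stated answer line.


Sum of corner angles at P3: (8/3)*pi
defect = 2*pi - (8/3)*pi

Answer: defect(P3) = (-2/3)*pi


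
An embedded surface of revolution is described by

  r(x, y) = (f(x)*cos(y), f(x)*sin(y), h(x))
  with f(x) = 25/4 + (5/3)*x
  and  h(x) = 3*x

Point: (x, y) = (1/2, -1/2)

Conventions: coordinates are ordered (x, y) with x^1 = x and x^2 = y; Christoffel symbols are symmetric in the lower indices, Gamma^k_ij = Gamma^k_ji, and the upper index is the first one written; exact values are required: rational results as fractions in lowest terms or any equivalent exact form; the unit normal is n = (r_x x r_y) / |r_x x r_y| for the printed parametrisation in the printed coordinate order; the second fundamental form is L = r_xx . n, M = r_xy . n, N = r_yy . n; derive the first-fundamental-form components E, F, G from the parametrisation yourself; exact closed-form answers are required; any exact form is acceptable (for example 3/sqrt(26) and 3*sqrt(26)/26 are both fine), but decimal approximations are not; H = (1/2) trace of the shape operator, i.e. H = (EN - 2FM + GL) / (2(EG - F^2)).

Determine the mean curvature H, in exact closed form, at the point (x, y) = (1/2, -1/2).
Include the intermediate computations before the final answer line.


f = 85/12, f' = 5/3, f'' = 0, h' = 3, h'' = 0
E = 106/9, F = 0, G = 7225/144; answer radicand W^2 = 106/9
unnormalised second-form numerators: l = 0, m = 0, n = 85/4; L = l/sqrt(106/9), and similarly M = m/sqrt(W^2), N = n/sqrt(W^2)
H = (E*n - 2*F*m + G*l) / (2*(EG - F^2)*sqrt(W^2)); E*n - 2*F*m + G*l = 4505/18, EG - F^2 = 382925/648, so H = (18/85)/sqrt(106/9)

Answer: H = 27*sqrt(106)/4505


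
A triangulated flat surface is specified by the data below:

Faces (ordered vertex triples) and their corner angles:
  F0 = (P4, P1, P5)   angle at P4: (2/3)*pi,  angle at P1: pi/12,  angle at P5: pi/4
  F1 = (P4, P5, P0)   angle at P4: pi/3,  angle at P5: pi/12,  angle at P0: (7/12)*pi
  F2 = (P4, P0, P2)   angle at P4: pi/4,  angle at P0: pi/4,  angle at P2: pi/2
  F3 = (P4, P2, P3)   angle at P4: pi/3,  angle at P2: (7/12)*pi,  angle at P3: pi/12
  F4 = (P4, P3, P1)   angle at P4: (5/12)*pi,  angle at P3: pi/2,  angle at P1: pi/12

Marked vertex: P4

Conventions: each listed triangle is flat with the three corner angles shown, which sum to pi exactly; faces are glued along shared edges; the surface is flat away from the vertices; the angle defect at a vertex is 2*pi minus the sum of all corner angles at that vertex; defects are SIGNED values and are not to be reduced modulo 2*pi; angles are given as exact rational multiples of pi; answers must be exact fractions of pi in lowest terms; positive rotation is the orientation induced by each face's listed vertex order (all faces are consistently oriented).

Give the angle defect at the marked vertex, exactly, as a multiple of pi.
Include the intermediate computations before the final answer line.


Sum of corner angles at P4: 2*pi
defect = 2*pi - 2*pi

Answer: defect(P4) = 0


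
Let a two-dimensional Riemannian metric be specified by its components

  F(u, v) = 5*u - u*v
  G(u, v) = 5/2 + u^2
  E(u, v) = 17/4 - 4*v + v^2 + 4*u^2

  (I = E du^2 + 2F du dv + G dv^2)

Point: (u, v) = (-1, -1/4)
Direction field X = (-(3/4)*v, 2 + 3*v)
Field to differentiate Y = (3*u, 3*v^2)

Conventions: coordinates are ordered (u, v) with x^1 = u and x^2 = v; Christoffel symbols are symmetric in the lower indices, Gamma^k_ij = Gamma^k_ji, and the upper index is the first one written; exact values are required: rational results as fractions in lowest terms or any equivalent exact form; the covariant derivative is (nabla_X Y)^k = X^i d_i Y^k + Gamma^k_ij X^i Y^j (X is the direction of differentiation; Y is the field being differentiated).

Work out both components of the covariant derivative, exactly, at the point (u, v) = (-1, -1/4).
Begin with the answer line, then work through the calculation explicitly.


Answer: (nabla_X Y)^u = 11397/1472, (nabla_X Y)^v = 90171/10304

E = 149/16, F = -21/4, G = 7/2 at the point
E_u = -8, E_v = -9/2, F_u = 21/4, F_v = 1, G_u = -2, G_v = 0
EG - F^2 = 161/32;  g^inv = (32/161) * [[7/2, 21/4], [21/4, 149/16]]
first-kind symbols [ij,l] = (1/2)(d_i g_jl + d_j g_il - d_l g_ij): [uu,u] = E_u/2 = -4, [uu,v] = F_u - E_v/2 = 15/2, [uv,u] = E_v/2 = -9/4, [uv,v] = G_u/2 = -1, [vv,u] = F_v - G_u/2 = 2, [vv,v] = G_v/2 = 0
Gamma^u_ij = (G*[ij,u] - F*[ij,v])/(EG - F^2), Gamma^v_ij = (E*[ij,v] - F*[ij,u])/(EG - F^2)
Gamma_uuu = 116/23, Gamma_uuv = -60/23, Gamma_uvv = 32/23, Gamma_vuu = 1563/161, Gamma_vuv = -676/161, Gamma_vvv = 48/23
X = (3/16, 5/4), Y = (-3, 3/16) at the point


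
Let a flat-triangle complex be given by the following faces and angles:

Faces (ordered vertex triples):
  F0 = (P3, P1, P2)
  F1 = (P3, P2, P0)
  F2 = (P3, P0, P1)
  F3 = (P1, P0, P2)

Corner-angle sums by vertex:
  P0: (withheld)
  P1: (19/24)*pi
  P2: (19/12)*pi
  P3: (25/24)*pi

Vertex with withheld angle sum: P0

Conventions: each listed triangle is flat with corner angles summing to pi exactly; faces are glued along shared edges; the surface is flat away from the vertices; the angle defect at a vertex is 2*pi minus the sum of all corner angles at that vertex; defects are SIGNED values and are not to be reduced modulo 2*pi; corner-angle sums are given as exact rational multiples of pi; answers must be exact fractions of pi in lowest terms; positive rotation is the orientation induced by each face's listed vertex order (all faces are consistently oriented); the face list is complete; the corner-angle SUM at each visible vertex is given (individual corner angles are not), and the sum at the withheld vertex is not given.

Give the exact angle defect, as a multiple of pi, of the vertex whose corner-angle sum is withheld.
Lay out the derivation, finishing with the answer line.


V = 4, E = 6, F = 4; chi = V - E + F = 2
Gauss-Bonnet: total defect = 2*pi*chi = 4*pi; visible defects sum to (31/12)*pi

Answer: defect(P0) = (17/12)*pi


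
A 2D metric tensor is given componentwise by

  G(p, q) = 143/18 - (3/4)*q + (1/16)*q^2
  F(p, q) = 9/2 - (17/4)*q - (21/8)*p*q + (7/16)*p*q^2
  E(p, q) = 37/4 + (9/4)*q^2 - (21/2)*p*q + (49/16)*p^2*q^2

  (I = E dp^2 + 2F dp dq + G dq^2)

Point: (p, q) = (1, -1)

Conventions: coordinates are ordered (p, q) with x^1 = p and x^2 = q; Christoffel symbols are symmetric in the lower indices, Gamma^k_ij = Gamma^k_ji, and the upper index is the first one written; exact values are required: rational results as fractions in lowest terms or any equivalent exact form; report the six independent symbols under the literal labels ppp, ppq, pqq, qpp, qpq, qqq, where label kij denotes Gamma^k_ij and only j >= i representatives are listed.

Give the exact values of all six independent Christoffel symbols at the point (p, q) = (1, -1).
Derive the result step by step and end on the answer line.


E = 401/16, F = 189/16, G = 1261/144 at the point
E_p = 133/8, E_q = -169/8, F_p = 49/16, F_q = -31/4, G_p = 0, G_q = -7/8
EG - F^2 = 46043/576;  g^inv = (576/46043) * [[1261/144, -189/16], [-189/16, 401/16]]
first-kind symbols [ij,l] = (1/2)(d_i g_jl + d_j g_il - d_l g_ij): [pp,p] = E_p/2 = 133/16, [pp,q] = F_p - E_q/2 = 109/8, [pq,p] = E_q/2 = -169/16, [pq,q] = G_p/2 = 0, [qq,p] = F_q - G_p/2 = -31/4, [qq,q] = G_q/2 = -7/16
Gamma^p_ij = (G*[ij,p] - F*[ij,q])/(EG - F^2), Gamma^q_ij = (E*[ij,q] - F*[ij,p])/(EG - F^2)

Answer: Gamma_ppp = -203105/184172, Gamma_ppq = -213109/184172, Gamma_pqq = -144457/184172, Gamma_qpp = 560529/184172, Gamma_qpq = 287469/184172, Gamma_qqq = 185661/184172


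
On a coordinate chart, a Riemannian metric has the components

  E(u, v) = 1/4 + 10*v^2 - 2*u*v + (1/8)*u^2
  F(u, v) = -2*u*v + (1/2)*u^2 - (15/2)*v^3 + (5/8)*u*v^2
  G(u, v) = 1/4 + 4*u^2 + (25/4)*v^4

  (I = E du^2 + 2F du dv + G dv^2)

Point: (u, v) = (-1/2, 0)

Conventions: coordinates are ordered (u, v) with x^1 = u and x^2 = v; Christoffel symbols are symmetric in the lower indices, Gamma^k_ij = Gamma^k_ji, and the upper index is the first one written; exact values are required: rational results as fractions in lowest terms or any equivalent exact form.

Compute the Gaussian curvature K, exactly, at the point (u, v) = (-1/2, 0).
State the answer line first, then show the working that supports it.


Answer: K = -62720/1849

E = 9/32, F = 1/8, G = 5/4, EG - F^2 = 43/128 at the point
E_u = -1/8, E_v = 1, F_u = -1/2, F_v = 1, G_u = -4, G_v = 0
E_vv = 20, F_uv = -2, G_uu = 8
Using the Brioschi determinant formula for K from the metric derivatives:
M1 = [[-E_vv/2 + F_uv - G_uu/2, E_u/2, F_u - E_v/2], [F_v - G_u/2, E, F], [G_v/2, F, G]] = [[-16, -1/16, -1], [3, 9/32, 1/8], [0, 1/8, 5/4]]; det M1 = -353/64
M2 = [[0, E_v/2, G_u/2], [E_v/2, E, F], [G_u/2, F, G]] = [[0, 1/2, -2], [1/2, 9/32, 1/8], [-2, 1/8, 5/4]]; det M2 = -27/16
det M1 - det M2 = -245/64; K = -245/64 / (43/128)^2 = -62720/1849


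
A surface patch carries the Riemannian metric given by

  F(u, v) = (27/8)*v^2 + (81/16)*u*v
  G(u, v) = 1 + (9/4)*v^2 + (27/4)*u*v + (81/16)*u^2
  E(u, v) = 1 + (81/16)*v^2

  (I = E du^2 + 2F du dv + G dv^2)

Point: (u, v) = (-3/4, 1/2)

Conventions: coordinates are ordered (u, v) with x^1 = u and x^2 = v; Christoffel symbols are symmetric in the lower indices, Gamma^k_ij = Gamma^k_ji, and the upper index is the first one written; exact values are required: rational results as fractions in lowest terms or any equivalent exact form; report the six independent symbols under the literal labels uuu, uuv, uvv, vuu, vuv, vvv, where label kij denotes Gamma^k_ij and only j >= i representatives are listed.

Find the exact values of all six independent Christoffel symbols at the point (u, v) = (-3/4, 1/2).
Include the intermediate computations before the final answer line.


E = 145/64, F = -135/128, G = 481/256 at the point
E_u = 0, E_v = 81/16, F_u = 81/32, F_v = -27/64, G_u = -135/32, G_v = -45/16
EG - F^2 = 805/256;  g^inv = (256/805) * [[481/256, 135/128], [135/128, 145/64]]
first-kind symbols [ij,l] = (1/2)(d_i g_jl + d_j g_il - d_l g_ij): [uu,u] = E_u/2 = 0, [uu,v] = F_u - E_v/2 = 0, [uv,u] = E_v/2 = 81/32, [uv,v] = G_u/2 = -135/64, [vv,u] = F_v - G_u/2 = 27/16, [vv,v] = G_v/2 = -45/32
Gamma^u_ij = (G*[ij,u] - F*[ij,v])/(EG - F^2), Gamma^v_ij = (E*[ij,v] - F*[ij,u])/(EG - F^2)

Answer: Gamma_uuu = 0, Gamma_uuv = 648/805, Gamma_uvv = 432/805, Gamma_vuu = 0, Gamma_vuv = -108/161, Gamma_vvv = -72/161


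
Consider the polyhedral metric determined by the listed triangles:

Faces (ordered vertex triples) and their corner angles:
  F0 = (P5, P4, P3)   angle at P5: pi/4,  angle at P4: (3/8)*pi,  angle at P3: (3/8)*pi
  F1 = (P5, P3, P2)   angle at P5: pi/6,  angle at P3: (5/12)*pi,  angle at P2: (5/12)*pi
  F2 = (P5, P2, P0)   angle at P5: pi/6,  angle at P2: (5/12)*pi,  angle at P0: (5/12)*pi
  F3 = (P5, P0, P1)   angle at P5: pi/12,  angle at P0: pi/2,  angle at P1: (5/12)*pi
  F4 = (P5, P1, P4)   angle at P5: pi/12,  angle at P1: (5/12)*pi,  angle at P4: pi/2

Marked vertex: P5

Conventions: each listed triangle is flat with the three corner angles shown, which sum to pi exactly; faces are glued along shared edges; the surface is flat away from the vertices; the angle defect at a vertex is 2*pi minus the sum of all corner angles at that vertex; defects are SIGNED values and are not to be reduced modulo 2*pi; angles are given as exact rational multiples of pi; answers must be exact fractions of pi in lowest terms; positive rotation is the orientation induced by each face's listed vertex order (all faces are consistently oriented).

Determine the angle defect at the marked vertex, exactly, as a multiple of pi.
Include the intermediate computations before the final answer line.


Sum of corner angles at P5: (3/4)*pi
defect = 2*pi - (3/4)*pi

Answer: defect(P5) = (5/4)*pi


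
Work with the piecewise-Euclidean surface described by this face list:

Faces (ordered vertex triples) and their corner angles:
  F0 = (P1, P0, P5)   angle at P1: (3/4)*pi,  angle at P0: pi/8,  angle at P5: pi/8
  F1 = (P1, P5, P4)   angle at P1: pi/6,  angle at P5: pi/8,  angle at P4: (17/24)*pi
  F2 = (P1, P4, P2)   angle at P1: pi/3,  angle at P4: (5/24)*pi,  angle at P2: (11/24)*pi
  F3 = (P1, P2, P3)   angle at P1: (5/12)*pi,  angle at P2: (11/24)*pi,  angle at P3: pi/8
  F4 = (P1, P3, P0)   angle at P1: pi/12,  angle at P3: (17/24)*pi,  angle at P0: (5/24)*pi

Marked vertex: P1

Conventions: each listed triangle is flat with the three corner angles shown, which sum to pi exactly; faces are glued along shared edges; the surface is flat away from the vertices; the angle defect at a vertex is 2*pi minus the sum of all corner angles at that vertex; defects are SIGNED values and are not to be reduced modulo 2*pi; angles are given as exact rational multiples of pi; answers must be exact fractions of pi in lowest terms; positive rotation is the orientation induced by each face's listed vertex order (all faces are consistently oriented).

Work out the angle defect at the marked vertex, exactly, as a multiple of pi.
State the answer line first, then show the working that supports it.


Answer: defect(P1) = pi/4

Sum of corner angles at P1: (7/4)*pi
defect = 2*pi - (7/4)*pi


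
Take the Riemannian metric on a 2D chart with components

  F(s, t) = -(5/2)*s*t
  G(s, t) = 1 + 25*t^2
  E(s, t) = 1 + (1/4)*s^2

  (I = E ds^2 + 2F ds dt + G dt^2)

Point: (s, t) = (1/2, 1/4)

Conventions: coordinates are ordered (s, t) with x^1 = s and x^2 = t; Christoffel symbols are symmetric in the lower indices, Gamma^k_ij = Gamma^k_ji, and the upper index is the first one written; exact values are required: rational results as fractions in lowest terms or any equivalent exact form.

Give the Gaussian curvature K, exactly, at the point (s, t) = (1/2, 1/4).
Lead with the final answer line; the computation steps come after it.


Answer: K = -160/441

E = 17/16, F = -5/16, G = 41/16, EG - F^2 = 21/8 at the point
E_s = 1/4, E_t = 0, F_s = -5/8, F_t = -5/4, G_s = 0, G_t = 25/2
E_tt = 0, F_st = -5/2, G_ss = 0
K follows from Brioschi's formula, (det M1 - det M2)/(EG - F^2)^2.
M1 = [[-E_tt/2 + F_st - G_ss/2, E_s/2, F_s - E_t/2], [F_t - G_s/2, E, F], [G_t/2, F, G]] = [[-5/2, 1/8, -5/8], [-5/4, 17/16, -5/16], [25/4, -5/16, 41/16]]; det M1 = -5/2
M2 = [[0, E_t/2, G_s/2], [E_t/2, E, F], [G_s/2, F, G]] = [[0, 0, 0], [0, 17/16, -5/16], [0, -5/16, 41/16]]; det M2 = 0
det M1 - det M2 = -5/2; K = -5/2 / (21/8)^2 = -160/441


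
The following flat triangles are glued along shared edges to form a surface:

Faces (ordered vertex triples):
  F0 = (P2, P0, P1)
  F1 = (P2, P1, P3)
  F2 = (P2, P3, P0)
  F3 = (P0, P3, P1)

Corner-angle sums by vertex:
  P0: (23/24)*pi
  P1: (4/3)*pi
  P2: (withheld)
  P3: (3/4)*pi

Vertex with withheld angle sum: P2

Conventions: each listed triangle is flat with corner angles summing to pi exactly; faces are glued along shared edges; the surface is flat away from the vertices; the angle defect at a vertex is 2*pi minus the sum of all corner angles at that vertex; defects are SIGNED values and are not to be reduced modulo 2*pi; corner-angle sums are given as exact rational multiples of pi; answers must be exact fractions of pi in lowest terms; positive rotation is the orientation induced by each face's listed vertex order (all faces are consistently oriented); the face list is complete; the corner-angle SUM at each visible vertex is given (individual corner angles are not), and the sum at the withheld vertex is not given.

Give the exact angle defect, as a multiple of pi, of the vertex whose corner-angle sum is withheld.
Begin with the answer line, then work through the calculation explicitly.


Answer: defect(P2) = (25/24)*pi

V = 4, E = 6, F = 4; chi = V - E + F = 2
Gauss-Bonnet: total defect = 2*pi*chi = 4*pi; visible defects sum to (71/24)*pi


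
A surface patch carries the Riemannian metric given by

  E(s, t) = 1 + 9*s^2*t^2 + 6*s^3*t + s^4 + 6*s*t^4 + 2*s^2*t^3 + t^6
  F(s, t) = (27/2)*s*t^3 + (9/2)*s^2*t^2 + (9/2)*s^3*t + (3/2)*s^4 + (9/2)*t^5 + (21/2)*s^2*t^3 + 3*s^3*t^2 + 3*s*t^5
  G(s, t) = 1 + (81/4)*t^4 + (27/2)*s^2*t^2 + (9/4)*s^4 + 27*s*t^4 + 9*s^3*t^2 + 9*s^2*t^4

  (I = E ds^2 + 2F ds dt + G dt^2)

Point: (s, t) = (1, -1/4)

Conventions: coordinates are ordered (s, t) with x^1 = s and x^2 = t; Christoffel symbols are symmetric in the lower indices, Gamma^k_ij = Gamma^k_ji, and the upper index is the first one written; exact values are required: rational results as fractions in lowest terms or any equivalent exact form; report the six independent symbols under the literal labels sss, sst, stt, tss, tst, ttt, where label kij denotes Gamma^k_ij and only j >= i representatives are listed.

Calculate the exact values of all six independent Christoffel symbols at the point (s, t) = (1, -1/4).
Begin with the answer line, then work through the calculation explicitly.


Answer: Gamma_sss = 1200/20197, Gamma_sst = 3060/20197, Gamma_stt = -3600/20197, Gamma_tss = 10080/20197, Gamma_tst = 25704/20197, Gamma_ttt = -30240/20197

E = 4321/4096, F = 945/2048, G = 4993/1024 at the point
E_s = 75/128, E_t = 765/512, F_s = 3285/1024, F_t = 2763/512, G_s = 3213/256, G_t = -945/64
EG - F^2 = 20197/4096;  g^inv = (4096/20197) * [[4993/1024, -945/2048], [-945/2048, 4321/4096]]
first-kind symbols [ij,l] = (1/2)(d_i g_jl + d_j g_il - d_l g_ij): [ss,s] = E_s/2 = 75/256, [ss,t] = F_s - E_t/2 = 315/128, [st,s] = E_t/2 = 765/1024, [st,t] = G_s/2 = 3213/512, [tt,s] = F_t - G_s/2 = -225/256, [tt,t] = G_t/2 = -945/128
Gamma^s_ij = (G*[ij,s] - F*[ij,t])/(EG - F^2), Gamma^t_ij = (E*[ij,t] - F*[ij,s])/(EG - F^2)


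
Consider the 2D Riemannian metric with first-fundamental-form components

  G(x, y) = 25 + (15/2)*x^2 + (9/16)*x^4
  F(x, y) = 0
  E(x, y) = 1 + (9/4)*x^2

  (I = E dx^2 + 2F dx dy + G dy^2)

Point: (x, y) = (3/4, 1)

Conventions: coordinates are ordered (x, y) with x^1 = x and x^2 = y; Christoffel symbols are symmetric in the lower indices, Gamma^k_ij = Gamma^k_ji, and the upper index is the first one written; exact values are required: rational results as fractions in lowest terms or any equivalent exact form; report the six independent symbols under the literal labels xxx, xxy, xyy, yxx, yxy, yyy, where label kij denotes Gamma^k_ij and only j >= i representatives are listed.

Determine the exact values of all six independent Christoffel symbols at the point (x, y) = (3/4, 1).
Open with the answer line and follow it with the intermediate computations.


Answer: Gamma_xxx = 108/145, Gamma_xxy = 0, Gamma_xyy = -3123/1160, Gamma_yxx = 0, Gamma_yxy = 72/347, Gamma_yyy = 0

E = 145/64, F = 0, G = 120409/4096 at the point
E_x = 27/8, E_y = 0, F_x = 0, F_y = 0, G_x = 3123/256, G_y = 0
EG - F^2 = 17459305/262144;  g^inv = (262144/17459305) * [[120409/4096, 0], [0, 145/64]]
first-kind symbols [ij,l] = (1/2)(d_i g_jl + d_j g_il - d_l g_ij): [xx,x] = E_x/2 = 27/16, [xx,y] = F_x - E_y/2 = 0, [xy,x] = E_y/2 = 0, [xy,y] = G_x/2 = 3123/512, [yy,x] = F_y - G_x/2 = -3123/512, [yy,y] = G_y/2 = 0
Gamma^x_ij = (G*[ij,x] - F*[ij,y])/(EG - F^2), Gamma^y_ij = (E*[ij,y] - F*[ij,x])/(EG - F^2)


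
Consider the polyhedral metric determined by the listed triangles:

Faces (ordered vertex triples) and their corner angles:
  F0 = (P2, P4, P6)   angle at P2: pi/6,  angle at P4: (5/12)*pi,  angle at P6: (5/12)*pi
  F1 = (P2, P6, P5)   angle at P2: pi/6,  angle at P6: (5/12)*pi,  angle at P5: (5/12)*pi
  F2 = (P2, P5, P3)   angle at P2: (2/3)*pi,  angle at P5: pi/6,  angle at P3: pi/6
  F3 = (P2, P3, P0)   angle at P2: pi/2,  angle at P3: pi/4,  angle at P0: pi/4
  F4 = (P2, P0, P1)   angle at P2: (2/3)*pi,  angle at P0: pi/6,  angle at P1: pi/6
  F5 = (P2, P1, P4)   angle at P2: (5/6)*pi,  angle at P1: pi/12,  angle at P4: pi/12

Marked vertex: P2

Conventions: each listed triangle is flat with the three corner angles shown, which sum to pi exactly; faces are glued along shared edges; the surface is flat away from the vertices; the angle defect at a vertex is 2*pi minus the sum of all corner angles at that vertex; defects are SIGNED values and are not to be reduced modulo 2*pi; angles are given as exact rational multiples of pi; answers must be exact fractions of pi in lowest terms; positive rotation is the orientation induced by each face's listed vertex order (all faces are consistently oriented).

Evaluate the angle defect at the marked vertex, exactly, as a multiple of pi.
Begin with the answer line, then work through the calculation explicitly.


Answer: defect(P2) = -pi

Sum of corner angles at P2: 3*pi
defect = 2*pi - 3*pi


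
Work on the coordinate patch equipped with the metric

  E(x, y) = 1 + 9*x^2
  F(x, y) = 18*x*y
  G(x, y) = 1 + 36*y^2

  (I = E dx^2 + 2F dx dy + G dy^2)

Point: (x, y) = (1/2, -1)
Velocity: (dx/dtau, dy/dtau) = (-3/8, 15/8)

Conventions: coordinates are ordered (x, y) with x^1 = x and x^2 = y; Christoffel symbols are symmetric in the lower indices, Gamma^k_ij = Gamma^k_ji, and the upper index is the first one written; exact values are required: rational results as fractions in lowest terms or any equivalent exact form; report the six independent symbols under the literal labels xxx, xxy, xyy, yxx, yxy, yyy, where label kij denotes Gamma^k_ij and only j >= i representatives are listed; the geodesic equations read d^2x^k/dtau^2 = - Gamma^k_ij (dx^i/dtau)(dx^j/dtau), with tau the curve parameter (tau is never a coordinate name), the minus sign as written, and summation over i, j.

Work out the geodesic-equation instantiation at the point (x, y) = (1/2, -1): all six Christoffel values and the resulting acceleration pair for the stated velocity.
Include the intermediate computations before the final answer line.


E = 13/4, F = -9, G = 37 at the point
E_x = 9, E_y = 0, F_x = -18, F_y = 9, G_x = 0, G_y = -72
EG - F^2 = 157/4;  g^inv = (4/157) * [[37, 9], [9, 13/4]]
first-kind symbols [ij,l] = (1/2)(d_i g_jl + d_j g_il - d_l g_ij): [xx,x] = E_x/2 = 9/2, [xx,y] = F_x - E_y/2 = -18, [xy,x] = E_y/2 = 0, [xy,y] = G_x/2 = 0, [yy,x] = F_y - G_x/2 = 9, [yy,y] = G_y/2 = -36
Gamma^x_ij = (G*[ij,x] - F*[ij,y])/(EG - F^2), Gamma^y_ij = (E*[ij,y] - F*[ij,x])/(EG - F^2)
Gamma_xxx = 18/157, Gamma_xxy = 0, Gamma_xyy = 36/157, Gamma_yxx = -72/157, Gamma_yxy = 0, Gamma_yyy = -144/157
d^2x/dtau^2 = -(Gamma_xxx*(-3/8)^2 + 2*Gamma_xxy*(-3/8)*(15/8) + Gamma_xyy*(15/8)^2) = -4131/5024
d^2y/dtau^2 = -(Gamma_yxx*(-3/8)^2 + 2*Gamma_yxy*(-3/8)*(15/8) + Gamma_yyy*(15/8)^2) = 4131/1256

Answer: Gamma_xxx = 18/157, Gamma_xxy = 0, Gamma_xyy = 36/157, Gamma_yxx = -72/157, Gamma_yxy = 0, Gamma_yyy = -144/157; accelerations (d^2x/dtau^2, d^2y/dtau^2) = (-4131/5024, 4131/1256)
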